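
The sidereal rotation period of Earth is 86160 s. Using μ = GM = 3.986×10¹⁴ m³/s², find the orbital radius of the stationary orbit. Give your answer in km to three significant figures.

r_sync ≈ 42200 km

A synchronous orbit has period T, so by Kepler's third law a = (μT²/4π²)^(1/3).
μT²/4π² = 3.986×10¹⁴ × (8.616×10⁴)² / 39.48 = 7.495×10²² m³.
a = 4.216×10⁷ m = 42163 km.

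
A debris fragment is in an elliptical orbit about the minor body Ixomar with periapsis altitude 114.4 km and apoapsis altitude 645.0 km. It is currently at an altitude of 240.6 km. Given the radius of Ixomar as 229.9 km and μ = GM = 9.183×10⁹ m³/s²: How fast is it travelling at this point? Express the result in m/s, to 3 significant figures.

v ≈ 155 m/s

r_p = 229.9 + 114.4 = 344.30 km = 3.4430×10⁵ m.
r_a = 229.9 + 645.0 = 874.90 km = 8.7490×10⁵ m.
r = 229.9 + 240.6 = 470.50 km = 4.705×10⁵ m.
Semi-major axis a = (r_p + r_a)/2 = 609.60 km = 6.096×10⁵ m.
Vis-viva: v² = μ(2/r − 1/a) = 9.183×10⁹ × (4.251×10⁻⁶ − 1.640×10⁻⁶) = 2.397×10⁴ m²/s².
v = 154.8 m/s.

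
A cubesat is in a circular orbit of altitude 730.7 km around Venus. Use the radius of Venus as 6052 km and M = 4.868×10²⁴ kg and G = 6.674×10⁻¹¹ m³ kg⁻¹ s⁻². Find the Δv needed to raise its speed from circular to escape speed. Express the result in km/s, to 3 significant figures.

μ = GM = 6.674×10⁻¹¹ × 4.868×10²⁴ = 3.249×10¹⁴ m³/s².
r = 6052 + 730.7 = 6782.7 km = 6.7827×10⁶ m.
Circular speed v_c = √(μ/r) = 6921 m/s.
Escape speed v_esc = √(2μ/r) = √2 × v_c = 9788 m/s.
Δv = v_esc − v_c = 2867 m/s = 2.867 km/s.

Δv ≈ 2.87 km/s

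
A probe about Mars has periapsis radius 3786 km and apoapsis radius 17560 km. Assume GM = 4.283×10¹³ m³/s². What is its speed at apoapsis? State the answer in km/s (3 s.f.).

Semi-major axis a = (r_p + r_a)/2 = 10673 km = 1.067×10⁷ m.
Vis-viva: v² = μ(2/r − 1/a) = 4.283×10¹³ × (1.139×10⁻⁷ − 9.369×10⁻⁸) = 8.652×10⁵ m²/s².
v = 930.2 m/s = 0.9302 km/s.

v ≈ 0.93 km/s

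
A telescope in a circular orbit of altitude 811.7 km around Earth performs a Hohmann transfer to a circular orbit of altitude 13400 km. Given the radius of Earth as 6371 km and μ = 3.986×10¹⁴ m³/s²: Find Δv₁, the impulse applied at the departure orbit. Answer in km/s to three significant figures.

Δv ≈ 1.57 km/s

r₁ = 6371 + 811.7 = 7182.7 km = 7.1827×10⁶ m.
r₂ = 6371 + 13400 = 19771 km = 1.9771×10⁷ m.
Transfer ellipse a_t = (r₁ + r₂)/2 = 1.348×10⁷ m.
At r₁: circular v_c1 = √(μ/r₁) = 7449 m/s; transfer-perigee v_p = √[μ(2/r₁ − 1/a_t)] = 9023 m/s.
Δv₁ = v_p − v_c1 = 1573 m/s.
= 1.573 km/s.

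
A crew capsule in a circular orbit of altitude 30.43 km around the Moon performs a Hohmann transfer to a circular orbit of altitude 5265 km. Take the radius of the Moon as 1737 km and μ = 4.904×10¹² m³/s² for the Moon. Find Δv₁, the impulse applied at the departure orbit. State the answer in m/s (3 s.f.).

Δv ≈ 439 m/s

r₁ = 1737 + 30.43 = 1767.4 km = 1.7674×10⁶ m.
r₂ = 1737 + 5265 = 7002.0 km = 7.0020×10⁶ m.
Transfer ellipse a_t = (r₁ + r₂)/2 = 4.385×10⁶ m.
At r₁: circular v_c1 = √(μ/r₁) = 1666 m/s; transfer-perilune v_p = √[μ(2/r₁ − 1/a_t)] = 2105 m/s.
Δv₁ = v_p − v_c1 = 439.2 m/s.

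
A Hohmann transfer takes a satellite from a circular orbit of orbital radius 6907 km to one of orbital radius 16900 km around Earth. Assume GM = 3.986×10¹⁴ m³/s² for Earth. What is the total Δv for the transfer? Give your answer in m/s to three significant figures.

r₁ = 6907 km = 6.907×10⁶ m.
r₂ = 16900 km = 1.690×10⁷ m.
Transfer ellipse a_t = (r₁ + r₂)/2 = 1.190×10⁷ m.
At r₁: circular v_c1 = √(μ/r₁) = 7597 m/s; transfer-perigee v_p = √[μ(2/r₁ − 1/a_t)] = 9052 m/s.
Δv₁ = v_p − v_c1 = 1455 m/s.
At r₂: circular v_c2 = √(μ/r₂) = 4857 m/s; transfer-apogee v_a = √[μ(2/r₂ − 1/a_t)] = 3699 m/s.
Δv₂ = v_c2 − v_a = 1157 m/s.
Total Δv = Δv₁ + Δv₂ = 2612 m/s.

Δv_total ≈ 2610 m/s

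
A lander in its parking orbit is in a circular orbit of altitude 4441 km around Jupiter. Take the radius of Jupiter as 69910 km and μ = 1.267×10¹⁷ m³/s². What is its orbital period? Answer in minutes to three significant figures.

T ≈ 189 minutes

r = 69910 + 4441 = 74351 km = 7.4351×10⁷ m.
Kepler's third law: T = 2π√(r³/μ) = 2π√((7.435×10⁷)³ / 1.267×10¹⁷).
r³/μ = 3.244×10⁶ s², so T = 2π × 1.801×10³ = 1.132×10⁴ s.
Converting: 1.132×10⁴ s ÷ 60.00 = 188.6 minutes.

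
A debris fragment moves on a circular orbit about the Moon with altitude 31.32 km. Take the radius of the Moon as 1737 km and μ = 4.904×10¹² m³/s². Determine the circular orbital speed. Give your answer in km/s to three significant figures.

r = 1737 + 31.32 = 1768.3 km = 1.7683×10⁶ m.
For a circular orbit v = √(μ/r) = √(4.904×10¹² / 1.768×10⁶) = √(2.773×10⁶) = 1665 m/s.
That is 1.665 km/s.

v ≈ 1.67 km/s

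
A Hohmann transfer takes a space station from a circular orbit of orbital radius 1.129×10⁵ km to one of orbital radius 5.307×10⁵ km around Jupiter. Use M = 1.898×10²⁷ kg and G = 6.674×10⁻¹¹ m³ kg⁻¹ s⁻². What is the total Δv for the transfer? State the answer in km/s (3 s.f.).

Δv_total ≈ 15.8 km/s

μ = GM = 6.674×10⁻¹¹ × 1.898×10²⁷ = 1.267×10¹⁷ m³/s².
r₁ = 1.129×10⁵ km = 1.129×10⁸ m.
r₂ = 5.307×10⁵ km = 5.307×10⁸ m.
Transfer ellipse a_t = (r₁ + r₂)/2 = 3.218×10⁸ m.
At r₁: circular v_c1 = √(μ/r₁) = 33500 m/s; transfer-perijove v_p = √[μ(2/r₁ − 1/a_t)] = 43020 m/s.
Δv₁ = v_p − v_c1 = 9519 m/s.
At r₂: circular v_c2 = √(μ/r₂) = 15450 m/s; transfer-apojove v_a = √[μ(2/r₂ − 1/a_t)] = 9151 m/s.
Δv₂ = v_c2 − v_a = 6299 m/s.
Total Δv = Δv₁ + Δv₂ = 15820 m/s = 15.82 km/s.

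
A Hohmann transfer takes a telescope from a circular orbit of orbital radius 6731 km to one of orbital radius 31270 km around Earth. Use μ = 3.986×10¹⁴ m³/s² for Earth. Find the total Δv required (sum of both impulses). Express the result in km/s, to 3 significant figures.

r₁ = 6731 km = 6.731×10⁶ m.
r₂ = 31270 km = 3.127×10⁷ m.
Transfer ellipse a_t = (r₁ + r₂)/2 = 1.900×10⁷ m.
At r₁: circular v_c1 = √(μ/r₁) = 7695 m/s; transfer-perigee v_p = √[μ(2/r₁ − 1/a_t)] = 9872 m/s.
Δv₁ = v_p − v_c1 = 2177 m/s.
At r₂: circular v_c2 = √(μ/r₂) = 3570 m/s; transfer-apogee v_a = √[μ(2/r₂ − 1/a_t)] = 2125 m/s.
Δv₂ = v_c2 − v_a = 1445 m/s.
Total Δv = Δv₁ + Δv₂ = 3622 m/s = 3.622 km/s.

Δv_total ≈ 3.62 km/s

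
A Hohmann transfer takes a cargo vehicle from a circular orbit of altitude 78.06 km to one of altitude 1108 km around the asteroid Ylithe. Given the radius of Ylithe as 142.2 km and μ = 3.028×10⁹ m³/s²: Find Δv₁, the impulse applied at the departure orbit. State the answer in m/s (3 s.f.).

r₁ = 142.2 + 78.06 = 220.26 km = 2.2026×10⁵ m.
r₂ = 142.2 + 1108 = 1250.2 km = 1.2502×10⁶ m.
Transfer ellipse a_t = (r₁ + r₂)/2 = 7.352×10⁵ m.
At r₁: circular v_c1 = √(μ/r₁) = 117.2 m/s; transfer-periapsis v_p = √[μ(2/r₁ − 1/a_t)] = 152.9 m/s.
Δv₁ = v_p − v_c1 = 35.64 m/s.

Δv ≈ 35.6 m/s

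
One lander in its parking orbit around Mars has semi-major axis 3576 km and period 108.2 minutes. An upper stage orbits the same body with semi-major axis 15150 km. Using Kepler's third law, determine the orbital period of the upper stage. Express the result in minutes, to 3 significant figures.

T₂ ≈ 944 minutes

Kepler's third law: T² ∝ a³, so T₂ = T₁ (a₂/a₁)^(3/2).
a₂/a₁ = 4.237, (a₂/a₁)^(3/2) = 8.720.
T₂ = 108.2 × 8.720 = 943.5 minutes.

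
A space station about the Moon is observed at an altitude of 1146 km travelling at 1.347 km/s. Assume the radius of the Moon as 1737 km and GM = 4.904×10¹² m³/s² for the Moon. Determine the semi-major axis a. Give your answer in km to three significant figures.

a ≈ 3090 km

r = 1737 + 1146 = 2883.0 km = 2.883×10⁶ m.
Specific orbital energy ε = v²/2 − μ/r = (1347)²/2 − 4.904×10¹²/2.883×10⁶ = -7.938×10⁵ J/kg.
Since ε = −μ/(2a), a = −μ/(2ε) = 3.089×10⁶ m = 3088.9 km.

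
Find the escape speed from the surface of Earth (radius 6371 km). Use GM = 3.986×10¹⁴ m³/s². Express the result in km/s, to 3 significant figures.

v_esc ≈ 11.2 km/s

r = R = 6.371×10⁶ m.
Escape speed v_esc = √(2μ/r) = √(2 × 3.986×10¹⁴ / 6.371×10⁶) = √(1.251×10⁸) = 11190 m/s.
= 11.19 km/s.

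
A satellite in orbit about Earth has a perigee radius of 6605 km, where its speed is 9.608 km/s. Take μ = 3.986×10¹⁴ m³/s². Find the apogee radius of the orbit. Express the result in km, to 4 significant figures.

apogee radius ≈ 21480 km

r_p = 6.605×10⁶ m.
Specific energy ε = v²/2 − μ/r = -1.419×10⁷ J/kg, so a = −μ/(2ε) = 1.404×10⁷ m.
The apsides satisfy r_p + r_a = 2a, so the apogee radius is 2a − r_p = 2.148×10⁷ m = 21482 km.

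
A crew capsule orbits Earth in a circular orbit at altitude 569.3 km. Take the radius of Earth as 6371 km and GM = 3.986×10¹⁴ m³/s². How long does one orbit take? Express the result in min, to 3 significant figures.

T ≈ 95.9 min

r = 6371 + 569.3 = 6940.3 km = 6.9403×10⁶ m.
Kepler's third law: T = 2π√(r³/μ) = 2π√((6.940×10⁶)³ / 3.986×10¹⁴).
r³/μ = 8.387×10⁵ s², so T = 2π × 9.158×10² = 5.754×10³ s.
Converting: 5.754×10³ s ÷ 60.00 = 95.90 min.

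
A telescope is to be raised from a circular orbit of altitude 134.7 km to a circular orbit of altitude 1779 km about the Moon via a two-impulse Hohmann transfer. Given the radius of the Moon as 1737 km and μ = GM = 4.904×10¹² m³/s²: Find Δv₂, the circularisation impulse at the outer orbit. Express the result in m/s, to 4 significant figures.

r₁ = 1737 + 134.7 = 1871.7 km = 1.8717×10⁶ m.
r₂ = 1737 + 1779 = 3516.0 km = 3.5160×10⁶ m.
Transfer ellipse a_t = (r₁ + r₂)/2 = 2.694×10⁶ m.
At r₁: circular v_c1 = √(μ/r₁) = 1619 m/s; transfer-perilune v_p = √[μ(2/r₁ − 1/a_t)] = 1849 m/s.
At r₂: circular v_c2 = √(μ/r₂) = 1181 m/s; transfer-apolune v_a = √[μ(2/r₂ − 1/a_t)] = 984.4 m/s.
Δv₂ = v_c2 − v_a = 196.6 m/s.

Δv ≈ 196.6 m/s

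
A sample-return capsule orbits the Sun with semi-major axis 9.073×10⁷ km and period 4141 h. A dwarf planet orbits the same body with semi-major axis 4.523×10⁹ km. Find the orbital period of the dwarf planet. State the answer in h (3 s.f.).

Kepler's third law: T² ∝ a³, so T₂ = T₁ (a₂/a₁)^(3/2).
a₂/a₁ = 49.85, (a₂/a₁)^(3/2) = 352.0.
T₂ = 4141 × 352.0 = 1.458×10⁶ h.

T₂ ≈ 1.46×10⁶ h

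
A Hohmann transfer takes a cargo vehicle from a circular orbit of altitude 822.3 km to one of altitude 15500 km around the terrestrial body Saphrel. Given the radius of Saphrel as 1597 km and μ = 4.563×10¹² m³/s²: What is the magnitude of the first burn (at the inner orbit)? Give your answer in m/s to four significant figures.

r₁ = 1597 + 822.3 = 2419.3 km = 2.4193×10⁶ m.
r₂ = 1597 + 15500 = 17097 km = 1.7097×10⁷ m.
Transfer ellipse a_t = (r₁ + r₂)/2 = 9.758×10⁶ m.
At r₁: circular v_c1 = √(μ/r₁) = 1373 m/s; transfer-periapsis v_p = √[μ(2/r₁ − 1/a_t)] = 1818 m/s.
Δv₁ = v_p − v_c1 = 444.5 m/s.

Δv ≈ 444.5 m/s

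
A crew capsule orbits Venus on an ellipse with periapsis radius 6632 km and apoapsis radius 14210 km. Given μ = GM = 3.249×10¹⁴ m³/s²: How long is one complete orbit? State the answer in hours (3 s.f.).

Semi-major axis a = (r_p + r_a)/2 = (6632.0 + 14210)/2 = 10421 km = 1.042×10⁷ m.
By Kepler's third law T = 2π√(a³/μ) = 2π × 1.866×10³ = 1.173×10⁴ s.
= 3.257 hours.

T ≈ 3.26 hours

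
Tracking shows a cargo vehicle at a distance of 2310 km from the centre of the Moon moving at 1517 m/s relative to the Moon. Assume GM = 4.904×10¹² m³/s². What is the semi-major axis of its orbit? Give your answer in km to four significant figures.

a ≈ 2522 km

r = 2.310×10⁶ m.
Vis-viva rearranged: 1/a = 2/r − v²/μ = 8.658×10⁻⁷ − 4.693×10⁻⁷ = 3.965×10⁻⁷ m⁻¹.
a = 2.522×10⁶ m = 2521.9 km.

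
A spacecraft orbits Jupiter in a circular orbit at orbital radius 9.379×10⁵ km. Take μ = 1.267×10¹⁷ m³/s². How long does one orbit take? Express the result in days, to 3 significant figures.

T ≈ 5.87 days

r = 9.379×10⁵ km = 9.379×10⁸ m.
Kepler's third law: T = 2π√(r³/μ) = 2π√((9.379×10⁸)³ / 1.267×10¹⁷).
r³/μ = 6.512×10⁹ s², so T = 2π × 8.069×10⁴ = 5.070×10⁵ s.
Converting: 5.070×10⁵ s ÷ 86400 = 5.868 days.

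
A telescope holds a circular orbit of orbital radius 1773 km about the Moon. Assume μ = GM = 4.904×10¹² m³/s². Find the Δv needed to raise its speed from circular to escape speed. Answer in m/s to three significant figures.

r = 1773 km = 1.773×10⁶ m.
Circular speed v_c = √(μ/r) = 1663 m/s.
Escape speed v_esc = √(2μ/r) = √2 × v_c = 2352 m/s.
Δv = v_esc − v_c = 688.9 m/s.

Δv ≈ 689 m/s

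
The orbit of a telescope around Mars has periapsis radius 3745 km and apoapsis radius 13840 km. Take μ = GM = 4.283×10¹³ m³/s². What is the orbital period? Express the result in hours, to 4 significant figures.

Semi-major axis a = (r_p + r_a)/2 = (3745.0 + 13840)/2 = 8792.5 km = 8.792×10⁶ m.
By Kepler's third law T = 2π√(a³/μ) = 2π × 3.984×10³ = 2.503×10⁴ s.
= 6.953 hours.

T ≈ 6.953 hours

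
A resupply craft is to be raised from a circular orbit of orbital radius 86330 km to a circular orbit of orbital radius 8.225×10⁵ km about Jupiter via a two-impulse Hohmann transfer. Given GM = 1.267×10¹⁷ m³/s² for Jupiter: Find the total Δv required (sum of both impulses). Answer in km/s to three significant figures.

Δv_total ≈ 20.2 km/s

r₁ = 86330 km = 8.633×10⁷ m.
r₂ = 8.225×10⁵ km = 8.225×10⁸ m.
Transfer ellipse a_t = (r₁ + r₂)/2 = 4.544×10⁸ m.
At r₁: circular v_c1 = √(μ/r₁) = 38310 m/s; transfer-perijove v_p = √[μ(2/r₁ − 1/a_t)] = 51540 m/s.
Δv₁ = v_p − v_c1 = 13230 m/s.
At r₂: circular v_c2 = √(μ/r₂) = 12410 m/s; transfer-apojove v_a = √[μ(2/r₂ − 1/a_t)] = 5410 m/s.
Δv₂ = v_c2 − v_a = 7002 m/s.
Total Δv = Δv₁ + Δv₂ = 20230 m/s = 20.23 km/s.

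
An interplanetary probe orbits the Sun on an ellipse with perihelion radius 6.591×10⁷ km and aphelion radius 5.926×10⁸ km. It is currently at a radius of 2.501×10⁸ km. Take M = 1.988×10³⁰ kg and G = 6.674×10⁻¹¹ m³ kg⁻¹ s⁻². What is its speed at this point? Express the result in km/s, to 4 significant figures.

μ = GM = 6.674×10⁻¹¹ × 1.988×10³⁰ = 1.327×10²⁰ m³/s².
Semi-major axis a = (r_p + r_a)/2 = 3.2926×10⁸ km = 3.293×10¹¹ m.
Vis-viva: v² = μ(2/r − 1/a) = 1.327×10²⁰ × (7.997×10⁻¹² − 3.037×10⁻¹²) = 6.580×10⁸ m²/s².
v = 25650 m/s = 25.65 km/s.

v ≈ 25.65 km/s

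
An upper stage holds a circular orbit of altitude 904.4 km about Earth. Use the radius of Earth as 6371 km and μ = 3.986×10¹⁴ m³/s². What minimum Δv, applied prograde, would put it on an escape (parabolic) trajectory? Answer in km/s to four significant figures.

Δv ≈ 3.066 km/s

r = 6371 + 904.4 = 7275.4 km = 7.2754×10⁶ m.
Circular speed v_c = √(μ/r) = 7402 m/s.
Escape speed v_esc = √(2μ/r) = √2 × v_c = 10470 m/s.
Δv = v_esc − v_c = 3066 m/s = 3.066 km/s.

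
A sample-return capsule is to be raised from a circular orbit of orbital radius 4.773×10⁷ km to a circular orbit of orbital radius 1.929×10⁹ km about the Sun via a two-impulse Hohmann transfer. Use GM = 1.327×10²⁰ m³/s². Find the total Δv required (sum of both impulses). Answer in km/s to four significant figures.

r₁ = 4.773×10⁷ km = 4.773×10¹⁰ m.
r₂ = 1.929×10⁹ km = 1.929×10¹² m.
Transfer ellipse a_t = (r₁ + r₂)/2 = 9.884×10¹¹ m.
At r₁: circular v_c1 = √(μ/r₁) = 52730 m/s; transfer-perihelion v_p = √[μ(2/r₁ − 1/a_t)] = 73660 m/s.
Δv₁ = v_p − v_c1 = 20930 m/s.
At r₂: circular v_c2 = √(μ/r₂) = 8294 m/s; transfer-aphelion v_a = √[μ(2/r₂ − 1/a_t)] = 1823 m/s.
Δv₂ = v_c2 − v_a = 6471 m/s.
Total Δv = Δv₁ + Δv₂ = 27410 m/s = 27.41 km/s.

Δv_total ≈ 27.41 km/s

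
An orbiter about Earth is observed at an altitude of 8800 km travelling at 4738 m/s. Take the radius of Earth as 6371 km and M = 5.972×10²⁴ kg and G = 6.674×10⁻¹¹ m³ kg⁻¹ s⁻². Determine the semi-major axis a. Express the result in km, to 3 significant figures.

a ≈ 13200 km

μ = GM = 6.674×10⁻¹¹ × 5.972×10²⁴ = 3.986×10¹⁴ m³/s².
r = 6371 + 8800 = 15171 km = 1.517×10⁷ m.
Specific orbital energy ε = v²/2 − μ/r = (4738)²/2 − 3.986×10¹⁴/1.517×10⁷ = -1.505×10⁷ J/kg.
Since ε = −μ/(2a), a = −μ/(2ε) = 1.324×10⁷ m = 13244 km.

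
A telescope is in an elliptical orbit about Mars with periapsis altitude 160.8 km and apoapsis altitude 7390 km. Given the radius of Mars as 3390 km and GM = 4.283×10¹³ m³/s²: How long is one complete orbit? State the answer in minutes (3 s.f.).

r_p = 3390 + 160.8 = 3550.8 km = 3.5508×10⁶ m.
r_a = 3390 + 7390 = 10780 km = 1.0780×10⁷ m.
Semi-major axis a = (r_p + r_a)/2 = (3550.8 + 10780)/2 = 7165.4 km = 7.165×10⁶ m.
By Kepler's third law T = 2π√(a³/μ) = 2π × 2.931×10³ = 1.841×10⁴ s.
= 306.9 minutes.

T ≈ 307 minutes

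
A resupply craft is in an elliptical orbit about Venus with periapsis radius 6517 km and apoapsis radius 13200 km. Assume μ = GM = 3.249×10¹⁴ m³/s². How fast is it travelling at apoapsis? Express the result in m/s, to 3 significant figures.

Semi-major axis a = (r_p + r_a)/2 = 9858.5 km = 9.858×10⁶ m.
Vis-viva: v² = μ(2/r − 1/a) = 3.249×10¹⁴ × (1.515×10⁻⁷ − 1.014×10⁻⁷) = 1.627×10⁷ m²/s².
v = 4034 m/s.

v ≈ 4030 m/s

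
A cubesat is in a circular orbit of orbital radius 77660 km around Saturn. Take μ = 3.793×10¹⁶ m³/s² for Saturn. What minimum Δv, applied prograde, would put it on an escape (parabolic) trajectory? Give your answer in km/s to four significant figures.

Δv ≈ 9.154 km/s

r = 77660 km = 7.766×10⁷ m.
Circular speed v_c = √(μ/r) = 22100 m/s.
Escape speed v_esc = √(2μ/r) = √2 × v_c = 31250 m/s.
Δv = v_esc − v_c = 9154 m/s = 9.154 km/s.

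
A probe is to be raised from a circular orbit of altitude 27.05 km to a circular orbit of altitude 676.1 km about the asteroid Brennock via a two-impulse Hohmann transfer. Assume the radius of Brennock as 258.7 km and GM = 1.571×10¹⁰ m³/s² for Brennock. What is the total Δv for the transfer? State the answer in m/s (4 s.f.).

r₁ = 258.7 + 27.05 = 285.75 km = 2.8575×10⁵ m.
r₂ = 258.7 + 676.1 = 934.80 km = 9.3480×10⁵ m.
Transfer ellipse a_t = (r₁ + r₂)/2 = 6.103×10⁵ m.
At r₁: circular v_c1 = √(μ/r₁) = 234.5 m/s; transfer-periapsis v_p = √[μ(2/r₁ − 1/a_t)] = 290.2 m/s.
Δv₁ = v_p − v_c1 = 55.72 m/s.
At r₂: circular v_c2 = √(μ/r₂) = 129.6 m/s; transfer-apoapsis v_a = √[μ(2/r₂ − 1/a_t)] = 88.71 m/s.
Δv₂ = v_c2 − v_a = 40.93 m/s.
Total Δv = Δv₁ + Δv₂ = 96.65 m/s.

Δv_total ≈ 96.65 m/s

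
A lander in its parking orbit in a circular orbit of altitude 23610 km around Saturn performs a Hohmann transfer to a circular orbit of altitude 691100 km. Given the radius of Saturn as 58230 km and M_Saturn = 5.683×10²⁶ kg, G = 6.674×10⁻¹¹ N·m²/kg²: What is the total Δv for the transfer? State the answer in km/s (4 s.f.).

Δv_total ≈ 11.34 km/s

μ = GM = 6.674×10⁻¹¹ × 5.683×10²⁶ = 3.793×10¹⁶ m³/s².
r₁ = 58230 + 23610 = 81840 km = 8.1840×10⁷ m.
r₂ = 58230 + 691100 = 749330 km = 7.4933×10⁸ m.
Transfer ellipse a_t = (r₁ + r₂)/2 = 4.156×10⁸ m.
At r₁: circular v_c1 = √(μ/r₁) = 21530 m/s; transfer-perikrone v_p = √[μ(2/r₁ − 1/a_t)] = 28910 m/s.
Δv₁ = v_p − v_c1 = 7379 m/s.
At r₂: circular v_c2 = √(μ/r₂) = 7115 m/s; transfer-apokrone v_a = √[μ(2/r₂ − 1/a_t)] = 3157 m/s.
Δv₂ = v_c2 − v_a = 3957 m/s.
Total Δv = Δv₁ + Δv₂ = 11340 m/s = 11.34 km/s.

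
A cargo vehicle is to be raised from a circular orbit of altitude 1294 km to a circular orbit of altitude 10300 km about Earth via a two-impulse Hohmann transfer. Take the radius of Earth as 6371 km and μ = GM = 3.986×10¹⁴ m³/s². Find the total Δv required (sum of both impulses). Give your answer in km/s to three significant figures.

r₁ = 6371 + 1294 = 7665.0 km = 7.6650×10⁶ m.
r₂ = 6371 + 10300 = 16671 km = 1.6671×10⁷ m.
Transfer ellipse a_t = (r₁ + r₂)/2 = 1.217×10⁷ m.
At r₁: circular v_c1 = √(μ/r₁) = 7211 m/s; transfer-perigee v_p = √[μ(2/r₁ − 1/a_t)] = 8441 m/s.
Δv₁ = v_p − v_c1 = 1230 m/s.
At r₂: circular v_c2 = √(μ/r₂) = 4890 m/s; transfer-apogee v_a = √[μ(2/r₂ − 1/a_t)] = 3881 m/s.
Δv₂ = v_c2 − v_a = 1009 m/s.
Total Δv = Δv₁ + Δv₂ = 2238 m/s = 2.238 km/s.

Δv_total ≈ 2.24 km/s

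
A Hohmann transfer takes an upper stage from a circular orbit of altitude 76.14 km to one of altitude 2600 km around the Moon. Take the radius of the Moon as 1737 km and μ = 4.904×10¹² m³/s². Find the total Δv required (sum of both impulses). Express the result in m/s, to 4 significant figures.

r₁ = 1737 + 76.14 = 1813.1 km = 1.8131×10⁶ m.
r₂ = 1737 + 2600 = 4337.0 km = 4.3370×10⁶ m.
Transfer ellipse a_t = (r₁ + r₂)/2 = 3.075×10⁶ m.
At r₁: circular v_c1 = √(μ/r₁) = 1645 m/s; transfer-perilune v_p = √[μ(2/r₁ − 1/a_t)] = 1953 m/s.
Δv₁ = v_p − v_c1 = 308.5 m/s.
At r₂: circular v_c2 = √(μ/r₂) = 1063 m/s; transfer-apolune v_a = √[μ(2/r₂ − 1/a_t)] = 816.5 m/s.
Δv₂ = v_c2 − v_a = 246.8 m/s.
Total Δv = Δv₁ + Δv₂ = 555.4 m/s.

Δv_total ≈ 555.4 m/s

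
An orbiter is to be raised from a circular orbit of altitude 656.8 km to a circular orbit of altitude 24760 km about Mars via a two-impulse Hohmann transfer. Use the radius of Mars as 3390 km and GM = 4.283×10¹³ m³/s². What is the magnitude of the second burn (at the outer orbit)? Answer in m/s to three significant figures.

Δv ≈ 615 m/s

r₁ = 3390 + 656.8 = 4046.8 km = 4.0468×10⁶ m.
r₂ = 3390 + 24760 = 28150 km = 2.8150×10⁷ m.
Transfer ellipse a_t = (r₁ + r₂)/2 = 1.610×10⁷ m.
At r₁: circular v_c1 = √(μ/r₁) = 3253 m/s; transfer-periapsis v_p = √[μ(2/r₁ − 1/a_t)] = 4302 m/s.
At r₂: circular v_c2 = √(μ/r₂) = 1233 m/s; transfer-apoapsis v_a = √[μ(2/r₂ − 1/a_t)] = 618.4 m/s.
Δv₂ = v_c2 − v_a = 615.0 m/s.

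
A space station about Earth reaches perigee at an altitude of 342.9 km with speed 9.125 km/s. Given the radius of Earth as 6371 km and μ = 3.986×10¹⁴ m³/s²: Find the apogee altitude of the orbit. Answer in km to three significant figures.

r_p = 6371 + 342.9 = 6713.9 km = 6.714×10⁶ m.
Specific energy ε = v²/2 − μ/r = -1.774×10⁷ J/kg, so a = −μ/(2ε) = 1.124×10⁷ m.
The apsides satisfy r_p + r_a = 2a, so the apogee radius is 2a − r_p = 1.576×10⁷ m = 15759 km.
Apogee altitude = 15759 − 6371 = 9388.5 km.

apogee altitude ≈ 9390 km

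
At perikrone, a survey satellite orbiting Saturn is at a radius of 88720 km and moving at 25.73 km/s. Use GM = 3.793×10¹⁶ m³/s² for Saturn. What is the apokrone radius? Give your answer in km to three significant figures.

r_p = 8.872×10⁷ m.
Specific energy ε = v²/2 − μ/r = -9.651×10⁷ J/kg, so a = −μ/(2ε) = 1.965×10⁸ m.
The apsides satisfy r_p + r_a = 2a, so the apokrone radius is 2a − r_p = 3.043×10⁸ m = 3.0430×10⁵ km.

apokrone radius ≈ 3.04×10⁵ km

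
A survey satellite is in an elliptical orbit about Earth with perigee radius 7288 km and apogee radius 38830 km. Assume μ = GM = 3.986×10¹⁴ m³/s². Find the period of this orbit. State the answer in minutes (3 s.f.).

T ≈ 581 minutes

Semi-major axis a = (r_p + r_a)/2 = (7288.0 + 38830)/2 = 23059 km = 2.306×10⁷ m.
By Kepler's third law T = 2π√(a³/μ) = 2π × 5.546×10³ = 3.485×10⁴ s.
= 580.8 minutes.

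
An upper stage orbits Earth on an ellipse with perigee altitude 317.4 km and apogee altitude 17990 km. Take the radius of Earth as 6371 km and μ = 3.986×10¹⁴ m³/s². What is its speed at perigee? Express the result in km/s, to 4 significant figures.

v ≈ 9.670 km/s

r_p = 6371 + 317.4 = 6688.4 km = 6.6884×10⁶ m.
r_a = 6371 + 17990 = 24361 km = 2.4361×10⁷ m.
Semi-major axis a = (r_p + r_a)/2 = 15525 km = 1.552×10⁷ m.
Vis-viva: v² = μ(2/r − 1/a) = 3.986×10¹⁴ × (2.990×10⁻⁷ − 6.441×10⁻⁸) = 9.352×10⁷ m²/s².
v = 9670 m/s = 9.670 km/s.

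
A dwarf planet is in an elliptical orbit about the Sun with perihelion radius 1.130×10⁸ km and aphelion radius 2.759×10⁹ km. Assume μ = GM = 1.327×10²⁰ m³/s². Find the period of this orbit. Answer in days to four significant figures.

T ≈ 10860 days

Semi-major axis a = (r_p + r_a)/2 = (1.1300×10⁸ + 2.7590×10⁹)/2 = 1.4360×10⁹ km = 1.436×10¹² m.
By Kepler's third law T = 2π√(a³/μ) = 2π × 1.494×10⁸ = 9.386×10⁸ s.
= 10860 days.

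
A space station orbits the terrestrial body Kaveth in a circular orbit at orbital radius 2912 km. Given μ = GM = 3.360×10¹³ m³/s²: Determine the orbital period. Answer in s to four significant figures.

T ≈ 5386 s

r = 2912 km = 2.912×10⁶ m.
Kepler's third law: T = 2π√(r³/μ) = 2π√((2.912×10⁶)³ / 3.360×10¹³).
r³/μ = 7.349×10⁵ s², so T = 2π × 8.573×10² = 5.386×10³ s.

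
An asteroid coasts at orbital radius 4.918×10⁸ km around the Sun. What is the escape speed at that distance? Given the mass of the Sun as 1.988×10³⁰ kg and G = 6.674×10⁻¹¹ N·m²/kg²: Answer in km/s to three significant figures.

μ = GM = 6.674×10⁻¹¹ × 1.988×10³⁰ = 1.327×10²⁰ m³/s².
r = 4.918×10⁸ km = 4.918×10¹¹ m.
Escape speed v_esc = √(2μ/r) = √(2 × 1.327×10²⁰ / 4.918×10¹¹) = √(5.396×10⁸) = 23230 m/s.
= 23.23 km/s.

v_esc ≈ 23.2 km/s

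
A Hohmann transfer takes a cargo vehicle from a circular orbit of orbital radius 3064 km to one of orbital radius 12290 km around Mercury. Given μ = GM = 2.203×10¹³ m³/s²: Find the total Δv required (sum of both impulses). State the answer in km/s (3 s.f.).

r₁ = 3064 km = 3.064×10⁶ m.
r₂ = 12290 km = 1.229×10⁷ m.
Transfer ellipse a_t = (r₁ + r₂)/2 = 7.677×10⁶ m.
At r₁: circular v_c1 = √(μ/r₁) = 2681 m/s; transfer-periherm v_p = √[μ(2/r₁ − 1/a_t)] = 3393 m/s.
Δv₁ = v_p − v_c1 = 711.3 m/s.
At r₂: circular v_c2 = √(μ/r₂) = 1339 m/s; transfer-apoherm v_a = √[μ(2/r₂ − 1/a_t)] = 845.8 m/s.
Δv₂ = v_c2 − v_a = 493.0 m/s.
Total Δv = Δv₁ + Δv₂ = 1204 m/s = 1.204 km/s.

Δv_total ≈ 1.20 km/s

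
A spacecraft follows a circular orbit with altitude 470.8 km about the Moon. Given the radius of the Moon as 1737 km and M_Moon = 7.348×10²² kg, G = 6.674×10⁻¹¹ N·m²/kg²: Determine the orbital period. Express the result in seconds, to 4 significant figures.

T ≈ 9308 seconds

μ = GM = 6.674×10⁻¹¹ × 7.348×10²² = 4.904×10¹² m³/s².
r = 1737 + 470.8 = 2207.8 km = 2.2078×10⁶ m.
Kepler's third law: T = 2π√(r³/μ) = 2π√((2.208×10⁶)³ / 4.904×10¹²).
r³/μ = 2.194×10⁶ s², so T = 2π × 1.481×10³ = 9.308×10³ s.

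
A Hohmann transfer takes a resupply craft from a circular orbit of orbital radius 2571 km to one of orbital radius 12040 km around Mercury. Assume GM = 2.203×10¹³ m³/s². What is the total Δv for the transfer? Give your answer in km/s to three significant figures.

r₁ = 2571 km = 2.571×10⁶ m.
r₂ = 12040 km = 1.204×10⁷ m.
Transfer ellipse a_t = (r₁ + r₂)/2 = 7.306×10⁶ m.
At r₁: circular v_c1 = √(μ/r₁) = 2927 m/s; transfer-periherm v_p = √[μ(2/r₁ − 1/a_t)] = 3758 m/s.
Δv₁ = v_p − v_c1 = 830.7 m/s.
At r₂: circular v_c2 = √(μ/r₂) = 1353 m/s; transfer-apoherm v_a = √[μ(2/r₂ − 1/a_t)] = 802.5 m/s.
Δv₂ = v_c2 − v_a = 550.2 m/s.
Total Δv = Δv₁ + Δv₂ = 1381 m/s = 1.381 km/s.

Δv_total ≈ 1.38 km/s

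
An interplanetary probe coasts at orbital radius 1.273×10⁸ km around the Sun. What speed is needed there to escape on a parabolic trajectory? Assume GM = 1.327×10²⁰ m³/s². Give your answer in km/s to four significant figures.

v_esc ≈ 45.66 km/s

r = 1.273×10⁸ km = 1.273×10¹¹ m.
Escape speed v_esc = √(2μ/r) = √(2 × 1.327×10²⁰ / 1.273×10¹¹) = √(2.085×10⁹) = 45660 m/s.
= 45.66 km/s.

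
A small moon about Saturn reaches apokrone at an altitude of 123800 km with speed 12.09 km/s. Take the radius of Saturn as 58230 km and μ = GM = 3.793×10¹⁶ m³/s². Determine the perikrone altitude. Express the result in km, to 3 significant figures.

perikrone altitude ≈ 40100 km

r_a = 58230 + 123800 = 1.8203×10⁵ km = 1.820×10⁸ m.
Specific energy ε = v²/2 − μ/r = -1.353×10⁸ J/kg, so a = −μ/(2ε) = 1.402×10⁸ m.
The apsides satisfy r_p + r_a = 2a, so the perikrone radius is 2a − r_a = 9.833×10⁷ m = 98334 km.
Perikrone altitude = 98334 − 58230 = 40104 km.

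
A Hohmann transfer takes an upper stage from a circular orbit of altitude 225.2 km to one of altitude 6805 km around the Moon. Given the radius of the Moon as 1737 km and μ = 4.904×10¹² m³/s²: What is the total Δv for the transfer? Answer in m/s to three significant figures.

r₁ = 1737 + 225.2 = 1962.2 km = 1.9622×10⁶ m.
r₂ = 1737 + 6805 = 8542.0 km = 8.5420×10⁶ m.
Transfer ellipse a_t = (r₁ + r₂)/2 = 5.252×10⁶ m.
At r₁: circular v_c1 = √(μ/r₁) = 1581 m/s; transfer-perilune v_p = √[μ(2/r₁ − 1/a_t)] = 2016 m/s.
Δv₁ = v_p − v_c1 = 435.2 m/s.
At r₂: circular v_c2 = √(μ/r₂) = 757.7 m/s; transfer-apolune v_a = √[μ(2/r₂ − 1/a_t)] = 463.1 m/s.
Δv₂ = v_c2 − v_a = 294.6 m/s.
Total Δv = Δv₁ + Δv₂ = 729.8 m/s.

Δv_total ≈ 730 m/s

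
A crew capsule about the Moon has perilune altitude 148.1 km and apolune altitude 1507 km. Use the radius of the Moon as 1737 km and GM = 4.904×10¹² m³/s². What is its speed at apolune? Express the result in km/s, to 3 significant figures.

v ≈ 1.05 km/s

r_p = 1737 + 148.1 = 1885.1 km = 1.8851×10⁶ m.
r_a = 1737 + 1507 = 3244.0 km = 3.2440×10⁶ m.
Semi-major axis a = (r_p + r_a)/2 = 2564.6 km = 2.565×10⁶ m.
Vis-viva: v² = μ(2/r − 1/a) = 4.904×10¹² × (6.165×10⁻⁷ − 3.899×10⁻⁷) = 1.111×10⁶ m²/s².
v = 1054 m/s = 1.054 km/s.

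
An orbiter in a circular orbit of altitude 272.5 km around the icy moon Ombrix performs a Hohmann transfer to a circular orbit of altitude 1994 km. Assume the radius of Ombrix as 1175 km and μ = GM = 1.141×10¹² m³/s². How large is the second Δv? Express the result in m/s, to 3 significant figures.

r₁ = 1175 + 272.5 = 1447.5 km = 1.4475×10⁶ m.
r₂ = 1175 + 1994 = 3169.0 km = 3.1690×10⁶ m.
Transfer ellipse a_t = (r₁ + r₂)/2 = 2.308×10⁶ m.
At r₁: circular v_c1 = √(μ/r₁) = 887.8 m/s; transfer-periapsis v_p = √[μ(2/r₁ − 1/a_t)] = 1040 m/s.
At r₂: circular v_c2 = √(μ/r₂) = 600.0 m/s; transfer-apoapsis v_a = √[μ(2/r₂ − 1/a_t)] = 475.2 m/s.
Δv₂ = v_c2 − v_a = 124.9 m/s.

Δv ≈ 125 m/s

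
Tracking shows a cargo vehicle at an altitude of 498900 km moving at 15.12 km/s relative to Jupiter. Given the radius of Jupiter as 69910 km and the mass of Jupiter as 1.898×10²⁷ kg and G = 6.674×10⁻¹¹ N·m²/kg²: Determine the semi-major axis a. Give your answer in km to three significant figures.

a ≈ 5.84×10⁵ km

μ = GM = 6.674×10⁻¹¹ × 1.898×10²⁷ = 1.267×10¹⁷ m³/s².
r = 69910 + 498900 = 5.6881×10⁵ km = 5.688×10⁸ m.
Specific orbital energy ε = v²/2 − μ/r = (15120)²/2 − 1.267×10¹⁷/5.688×10⁸ = -1.084×10⁸ J/kg.
Since ε = −μ/(2a), a = −μ/(2ε) = 5.843×10⁸ m = 5.8434×10⁵ km.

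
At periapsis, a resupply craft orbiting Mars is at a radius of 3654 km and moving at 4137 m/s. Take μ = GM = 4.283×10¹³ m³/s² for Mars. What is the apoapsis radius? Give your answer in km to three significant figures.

r_p = 3.654×10⁶ m.
Specific energy ε = v²/2 − μ/r = -3.164×10⁶ J/kg, so a = −μ/(2ε) = 6.768×10⁶ m.
The apsides satisfy r_p + r_a = 2a, so the apoapsis radius is 2a − r_p = 9.883×10⁶ m = 9882.6 km.

apoapsis radius ≈ 9880 km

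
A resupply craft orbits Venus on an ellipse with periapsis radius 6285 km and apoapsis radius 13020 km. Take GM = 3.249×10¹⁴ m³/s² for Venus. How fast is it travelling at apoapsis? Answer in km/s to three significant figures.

v ≈ 4.03 km/s

Semi-major axis a = (r_p + r_a)/2 = 9652.5 km = 9.652×10⁶ m.
Vis-viva: v² = μ(2/r − 1/a) = 3.249×10¹⁴ × (1.536×10⁻⁷ − 1.036×10⁻⁷) = 1.625×10⁷ m²/s².
v = 4031 m/s = 4.031 km/s.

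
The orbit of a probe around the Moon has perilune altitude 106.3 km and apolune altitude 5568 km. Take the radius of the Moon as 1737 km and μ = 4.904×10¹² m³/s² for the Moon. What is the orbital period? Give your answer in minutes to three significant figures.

T ≈ 463 minutes

r_p = 1737 + 106.3 = 1843.3 km = 1.8433×10⁶ m.
r_a = 1737 + 5568 = 7305.0 km = 7.3050×10⁶ m.
Semi-major axis a = (r_p + r_a)/2 = (1843.3 + 7305.0)/2 = 4574.1 km = 4.574×10⁶ m.
By Kepler's third law T = 2π√(a³/μ) = 2π × 4.418×10³ = 2.776×10⁴ s.
= 462.6 minutes.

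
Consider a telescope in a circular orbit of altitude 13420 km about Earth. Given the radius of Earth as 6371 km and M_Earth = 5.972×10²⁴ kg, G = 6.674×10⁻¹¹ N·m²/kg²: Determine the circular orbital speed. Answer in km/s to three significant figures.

μ = GM = 6.674×10⁻¹¹ × 5.972×10²⁴ = 3.986×10¹⁴ m³/s².
r = 6371 + 13420 = 19791 km = 1.9791×10⁷ m.
For a circular orbit v = √(μ/r) = √(3.986×10¹⁴ / 1.979×10⁷) = √(2.014×10⁷) = 4488 m/s.
That is 4.488 km/s.

v ≈ 4.49 km/s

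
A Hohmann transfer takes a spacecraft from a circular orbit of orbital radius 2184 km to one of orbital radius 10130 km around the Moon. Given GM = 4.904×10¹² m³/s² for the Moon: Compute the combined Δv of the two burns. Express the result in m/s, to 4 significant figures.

Δv_total ≈ 705.0 m/s

r₁ = 2184 km = 2.184×10⁶ m.
r₂ = 10130 km = 1.013×10⁷ m.
Transfer ellipse a_t = (r₁ + r₂)/2 = 6.157×10⁶ m.
At r₁: circular v_c1 = √(μ/r₁) = 1498 m/s; transfer-perilune v_p = √[μ(2/r₁ − 1/a_t)] = 1922 m/s.
Δv₁ = v_p − v_c1 = 423.6 m/s.
At r₂: circular v_c2 = √(μ/r₂) = 695.8 m/s; transfer-apolune v_a = √[μ(2/r₂ − 1/a_t)] = 414.4 m/s.
Δv₂ = v_c2 − v_a = 281.4 m/s.
Total Δv = Δv₁ + Δv₂ = 705.0 m/s.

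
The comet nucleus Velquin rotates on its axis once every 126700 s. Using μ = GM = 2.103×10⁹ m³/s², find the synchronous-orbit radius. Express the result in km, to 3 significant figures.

A synchronous orbit has period T, so by Kepler's third law a = (μT²/4π²)^(1/3).
μT²/4π² = 2.103×10⁹ × (1.267×10⁵)² / 39.48 = 8.551×10¹⁷ m³.
a = 9.492×10⁵ m = 949.17 km.

r_sync ≈ 949 km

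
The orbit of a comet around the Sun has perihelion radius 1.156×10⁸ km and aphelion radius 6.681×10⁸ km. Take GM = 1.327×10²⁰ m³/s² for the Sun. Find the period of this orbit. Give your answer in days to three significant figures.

T ≈ 1550 days

Semi-major axis a = (r_p + r_a)/2 = (1.1560×10⁸ + 6.6810×10⁸)/2 = 3.9185×10⁸ km = 3.918×10¹¹ m.
By Kepler's third law T = 2π√(a³/μ) = 2π × 2.129×10⁷ = 1.338×10⁸ s.
= 1548 days.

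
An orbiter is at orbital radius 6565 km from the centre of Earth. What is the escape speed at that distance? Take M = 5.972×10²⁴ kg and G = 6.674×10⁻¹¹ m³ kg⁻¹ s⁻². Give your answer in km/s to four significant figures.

μ = GM = 6.674×10⁻¹¹ × 5.972×10²⁴ = 3.986×10¹⁴ m³/s².
r = 6565 km = 6.565×10⁶ m.
Escape speed v_esc = √(2μ/r) = √(2 × 3.986×10¹⁴ / 6.565×10⁶) = √(1.214×10⁸) = 11020 m/s.
= 11.02 km/s.

v_esc ≈ 11.02 km/s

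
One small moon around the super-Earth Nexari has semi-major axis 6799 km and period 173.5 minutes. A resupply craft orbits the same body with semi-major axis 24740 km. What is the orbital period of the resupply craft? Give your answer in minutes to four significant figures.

Kepler's third law: T² ∝ a³, so T₂ = T₁ (a₂/a₁)^(3/2).
a₂/a₁ = 3.639, (a₂/a₁)^(3/2) = 6.941.
T₂ = 173.5 × 6.941 = 1204 minutes.

T₂ ≈ 1204 minutes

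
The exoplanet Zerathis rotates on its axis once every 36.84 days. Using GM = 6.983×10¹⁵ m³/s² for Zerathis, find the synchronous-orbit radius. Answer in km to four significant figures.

r_sync ≈ 1.215×10⁶ km

T = 36.84 days = 3.183×10⁶ s.
A synchronous orbit has period T, so by Kepler's third law a = (μT²/4π²)^(1/3).
μT²/4π² = 6.983×10¹⁵ × (3.183×10⁶)² / 39.48 = 1.792×10²⁷ m³.
a = 1.215×10⁹ m = 1.2146×10⁶ km.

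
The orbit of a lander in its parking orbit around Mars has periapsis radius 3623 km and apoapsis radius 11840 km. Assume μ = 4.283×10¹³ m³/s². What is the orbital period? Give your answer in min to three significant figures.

Semi-major axis a = (r_p + r_a)/2 = (3623.0 + 11840)/2 = 7731.5 km = 7.732×10⁶ m.
By Kepler's third law T = 2π√(a³/μ) = 2π × 3.285×10³ = 2.064×10⁴ s.
= 344.0 min.

T ≈ 344 min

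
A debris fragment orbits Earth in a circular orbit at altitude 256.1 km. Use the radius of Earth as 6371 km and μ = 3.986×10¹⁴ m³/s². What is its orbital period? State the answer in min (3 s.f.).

T ≈ 89.5 min

r = 6371 + 256.1 = 6627.1 km = 6.6271×10⁶ m.
Kepler's third law: T = 2π√(r³/μ) = 2π√((6.627×10⁶)³ / 3.986×10¹⁴).
r³/μ = 7.302×10⁵ s², so T = 2π × 8.545×10² = 5.369×10³ s.
Converting: 5.369×10³ s ÷ 60.00 = 89.48 min.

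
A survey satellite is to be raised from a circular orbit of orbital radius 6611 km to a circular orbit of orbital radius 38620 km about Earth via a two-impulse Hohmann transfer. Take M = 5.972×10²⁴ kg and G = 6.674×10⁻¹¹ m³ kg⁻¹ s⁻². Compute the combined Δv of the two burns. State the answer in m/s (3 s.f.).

μ = GM = 6.674×10⁻¹¹ × 5.972×10²⁴ = 3.986×10¹⁴ m³/s².
r₁ = 6611 km = 6.611×10⁶ m.
r₂ = 38620 km = 3.862×10⁷ m.
Transfer ellipse a_t = (r₁ + r₂)/2 = 2.262×10⁷ m.
At r₁: circular v_c1 = √(μ/r₁) = 7765 m/s; transfer-perigee v_p = √[μ(2/r₁ − 1/a_t)] = 10150 m/s.
Δv₁ = v_p − v_c1 = 2382 m/s.
At r₂: circular v_c2 = √(μ/r₂) = 3213 m/s; transfer-apogee v_a = √[μ(2/r₂ − 1/a_t)] = 1737 m/s.
Δv₂ = v_c2 − v_a = 1476 m/s.
Total Δv = Δv₁ + Δv₂ = 3858 m/s.

Δv_total ≈ 3860 m/s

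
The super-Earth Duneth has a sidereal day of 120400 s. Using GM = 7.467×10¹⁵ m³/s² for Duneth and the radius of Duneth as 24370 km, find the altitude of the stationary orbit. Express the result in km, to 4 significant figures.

h_sync ≈ 1.156×10⁵ km

A synchronous orbit has period T, so by Kepler's third law a = (μT²/4π²)^(1/3).
μT²/4π² = 7.467×10¹⁵ × (1.204×10⁵)² / 39.48 = 2.742×10²⁴ m³.
a = 1.400×10⁸ m = 1.3996×10⁵ km.
Altitude h = a − R = 1.3996×10⁵ − 24370 = 1.1559×10⁵ km.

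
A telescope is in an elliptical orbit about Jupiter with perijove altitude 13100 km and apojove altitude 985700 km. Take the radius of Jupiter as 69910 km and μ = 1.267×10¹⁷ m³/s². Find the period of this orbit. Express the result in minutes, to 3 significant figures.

r_p = 69910 + 13100 = 83010 km = 8.3010×10⁷ m.
r_a = 69910 + 985700 = 1055600 km = 1.0556×10⁹ m.
Semi-major axis a = (r_p + r_a)/2 = (83010 + 1.0556×10⁶)/2 = 5.6931×10⁵ km = 5.693×10⁸ m.
By Kepler's third law T = 2π√(a³/μ) = 2π × 3.816×10⁴ = 2.398×10⁵ s.
= 3996 minutes.

T ≈ 4000 minutes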